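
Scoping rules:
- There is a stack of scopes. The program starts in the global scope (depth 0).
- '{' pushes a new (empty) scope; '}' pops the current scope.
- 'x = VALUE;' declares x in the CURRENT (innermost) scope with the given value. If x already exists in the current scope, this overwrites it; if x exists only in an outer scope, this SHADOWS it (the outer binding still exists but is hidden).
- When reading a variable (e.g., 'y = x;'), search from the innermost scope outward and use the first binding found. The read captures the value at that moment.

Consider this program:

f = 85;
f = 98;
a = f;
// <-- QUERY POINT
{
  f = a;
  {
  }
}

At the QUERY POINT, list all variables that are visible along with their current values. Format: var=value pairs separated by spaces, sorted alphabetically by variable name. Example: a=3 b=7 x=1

Answer: a=98 f=98

Derivation:
Step 1: declare f=85 at depth 0
Step 2: declare f=98 at depth 0
Step 3: declare a=(read f)=98 at depth 0
Visible at query point: a=98 f=98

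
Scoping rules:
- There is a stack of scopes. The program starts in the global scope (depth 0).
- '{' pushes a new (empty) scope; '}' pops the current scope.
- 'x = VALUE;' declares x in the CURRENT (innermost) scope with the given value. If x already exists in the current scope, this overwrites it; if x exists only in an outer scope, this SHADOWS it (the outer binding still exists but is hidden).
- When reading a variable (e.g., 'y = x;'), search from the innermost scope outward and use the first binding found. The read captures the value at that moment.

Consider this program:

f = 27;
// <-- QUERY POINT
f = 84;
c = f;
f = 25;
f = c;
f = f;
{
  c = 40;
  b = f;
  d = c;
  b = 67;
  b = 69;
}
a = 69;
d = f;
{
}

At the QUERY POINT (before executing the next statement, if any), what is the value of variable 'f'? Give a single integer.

Step 1: declare f=27 at depth 0
Visible at query point: f=27

Answer: 27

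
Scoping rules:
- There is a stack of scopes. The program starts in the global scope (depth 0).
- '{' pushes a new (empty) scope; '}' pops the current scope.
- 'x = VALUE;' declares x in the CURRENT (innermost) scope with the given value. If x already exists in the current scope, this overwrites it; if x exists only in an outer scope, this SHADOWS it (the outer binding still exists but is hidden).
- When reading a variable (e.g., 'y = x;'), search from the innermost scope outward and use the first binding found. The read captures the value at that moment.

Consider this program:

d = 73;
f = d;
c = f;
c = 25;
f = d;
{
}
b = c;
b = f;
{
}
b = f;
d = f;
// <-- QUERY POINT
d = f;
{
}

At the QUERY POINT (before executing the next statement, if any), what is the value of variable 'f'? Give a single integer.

Step 1: declare d=73 at depth 0
Step 2: declare f=(read d)=73 at depth 0
Step 3: declare c=(read f)=73 at depth 0
Step 4: declare c=25 at depth 0
Step 5: declare f=(read d)=73 at depth 0
Step 6: enter scope (depth=1)
Step 7: exit scope (depth=0)
Step 8: declare b=(read c)=25 at depth 0
Step 9: declare b=(read f)=73 at depth 0
Step 10: enter scope (depth=1)
Step 11: exit scope (depth=0)
Step 12: declare b=(read f)=73 at depth 0
Step 13: declare d=(read f)=73 at depth 0
Visible at query point: b=73 c=25 d=73 f=73

Answer: 73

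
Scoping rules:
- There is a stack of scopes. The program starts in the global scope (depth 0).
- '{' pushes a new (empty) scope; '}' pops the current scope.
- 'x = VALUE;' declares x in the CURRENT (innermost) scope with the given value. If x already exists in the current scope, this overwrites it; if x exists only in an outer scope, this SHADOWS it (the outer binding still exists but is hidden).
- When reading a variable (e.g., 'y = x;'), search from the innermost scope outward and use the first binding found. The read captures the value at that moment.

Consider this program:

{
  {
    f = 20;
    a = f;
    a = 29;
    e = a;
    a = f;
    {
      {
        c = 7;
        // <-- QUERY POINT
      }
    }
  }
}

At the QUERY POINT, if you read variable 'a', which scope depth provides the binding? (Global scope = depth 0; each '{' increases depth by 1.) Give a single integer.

Answer: 2

Derivation:
Step 1: enter scope (depth=1)
Step 2: enter scope (depth=2)
Step 3: declare f=20 at depth 2
Step 4: declare a=(read f)=20 at depth 2
Step 5: declare a=29 at depth 2
Step 6: declare e=(read a)=29 at depth 2
Step 7: declare a=(read f)=20 at depth 2
Step 8: enter scope (depth=3)
Step 9: enter scope (depth=4)
Step 10: declare c=7 at depth 4
Visible at query point: a=20 c=7 e=29 f=20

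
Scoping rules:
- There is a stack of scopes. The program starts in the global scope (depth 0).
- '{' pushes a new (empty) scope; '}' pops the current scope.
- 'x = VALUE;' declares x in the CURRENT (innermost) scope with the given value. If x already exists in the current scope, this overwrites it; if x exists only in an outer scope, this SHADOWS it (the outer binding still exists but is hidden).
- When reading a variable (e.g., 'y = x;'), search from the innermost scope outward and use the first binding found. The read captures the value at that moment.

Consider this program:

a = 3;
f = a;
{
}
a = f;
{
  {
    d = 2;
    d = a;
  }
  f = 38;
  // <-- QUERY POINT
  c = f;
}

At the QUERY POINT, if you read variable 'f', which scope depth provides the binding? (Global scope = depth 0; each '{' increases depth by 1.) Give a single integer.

Answer: 1

Derivation:
Step 1: declare a=3 at depth 0
Step 2: declare f=(read a)=3 at depth 0
Step 3: enter scope (depth=1)
Step 4: exit scope (depth=0)
Step 5: declare a=(read f)=3 at depth 0
Step 6: enter scope (depth=1)
Step 7: enter scope (depth=2)
Step 8: declare d=2 at depth 2
Step 9: declare d=(read a)=3 at depth 2
Step 10: exit scope (depth=1)
Step 11: declare f=38 at depth 1
Visible at query point: a=3 f=38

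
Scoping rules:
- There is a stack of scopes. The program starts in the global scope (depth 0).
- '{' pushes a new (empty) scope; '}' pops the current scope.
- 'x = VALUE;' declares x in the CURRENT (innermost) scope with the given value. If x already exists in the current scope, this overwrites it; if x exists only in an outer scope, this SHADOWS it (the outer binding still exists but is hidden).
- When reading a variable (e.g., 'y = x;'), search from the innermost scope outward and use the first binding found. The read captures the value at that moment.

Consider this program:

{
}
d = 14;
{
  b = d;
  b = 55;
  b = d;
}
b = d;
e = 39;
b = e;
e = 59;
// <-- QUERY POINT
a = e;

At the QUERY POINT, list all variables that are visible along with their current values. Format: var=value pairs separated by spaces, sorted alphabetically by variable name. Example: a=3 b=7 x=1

Step 1: enter scope (depth=1)
Step 2: exit scope (depth=0)
Step 3: declare d=14 at depth 0
Step 4: enter scope (depth=1)
Step 5: declare b=(read d)=14 at depth 1
Step 6: declare b=55 at depth 1
Step 7: declare b=(read d)=14 at depth 1
Step 8: exit scope (depth=0)
Step 9: declare b=(read d)=14 at depth 0
Step 10: declare e=39 at depth 0
Step 11: declare b=(read e)=39 at depth 0
Step 12: declare e=59 at depth 0
Visible at query point: b=39 d=14 e=59

Answer: b=39 d=14 e=59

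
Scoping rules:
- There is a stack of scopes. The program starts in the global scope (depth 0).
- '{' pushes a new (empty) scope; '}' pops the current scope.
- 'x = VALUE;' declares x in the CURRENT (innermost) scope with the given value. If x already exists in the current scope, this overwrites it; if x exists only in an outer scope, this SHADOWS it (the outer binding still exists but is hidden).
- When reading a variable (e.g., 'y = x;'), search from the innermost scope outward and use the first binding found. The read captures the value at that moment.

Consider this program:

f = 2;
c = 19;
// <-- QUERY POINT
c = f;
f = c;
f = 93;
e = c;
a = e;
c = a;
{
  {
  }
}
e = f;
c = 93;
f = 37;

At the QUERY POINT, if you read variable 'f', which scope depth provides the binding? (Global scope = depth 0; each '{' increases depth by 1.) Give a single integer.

Step 1: declare f=2 at depth 0
Step 2: declare c=19 at depth 0
Visible at query point: c=19 f=2

Answer: 0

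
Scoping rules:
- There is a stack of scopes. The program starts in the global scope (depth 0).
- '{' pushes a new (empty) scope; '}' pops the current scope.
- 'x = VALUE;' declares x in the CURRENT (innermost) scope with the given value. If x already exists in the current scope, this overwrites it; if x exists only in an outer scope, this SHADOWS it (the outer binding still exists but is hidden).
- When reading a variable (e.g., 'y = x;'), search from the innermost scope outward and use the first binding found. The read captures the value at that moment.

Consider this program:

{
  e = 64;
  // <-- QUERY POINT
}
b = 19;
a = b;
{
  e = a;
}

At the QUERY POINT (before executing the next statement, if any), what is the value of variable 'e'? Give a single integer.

Answer: 64

Derivation:
Step 1: enter scope (depth=1)
Step 2: declare e=64 at depth 1
Visible at query point: e=64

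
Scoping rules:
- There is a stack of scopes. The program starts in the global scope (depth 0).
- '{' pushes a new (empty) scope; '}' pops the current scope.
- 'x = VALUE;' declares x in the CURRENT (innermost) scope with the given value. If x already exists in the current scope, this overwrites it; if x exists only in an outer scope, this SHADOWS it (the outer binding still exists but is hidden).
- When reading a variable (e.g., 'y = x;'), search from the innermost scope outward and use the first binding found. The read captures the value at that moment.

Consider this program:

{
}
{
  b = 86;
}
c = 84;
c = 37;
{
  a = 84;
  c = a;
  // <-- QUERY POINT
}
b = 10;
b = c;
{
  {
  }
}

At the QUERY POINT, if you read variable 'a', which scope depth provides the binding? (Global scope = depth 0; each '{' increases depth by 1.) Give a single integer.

Step 1: enter scope (depth=1)
Step 2: exit scope (depth=0)
Step 3: enter scope (depth=1)
Step 4: declare b=86 at depth 1
Step 5: exit scope (depth=0)
Step 6: declare c=84 at depth 0
Step 7: declare c=37 at depth 0
Step 8: enter scope (depth=1)
Step 9: declare a=84 at depth 1
Step 10: declare c=(read a)=84 at depth 1
Visible at query point: a=84 c=84

Answer: 1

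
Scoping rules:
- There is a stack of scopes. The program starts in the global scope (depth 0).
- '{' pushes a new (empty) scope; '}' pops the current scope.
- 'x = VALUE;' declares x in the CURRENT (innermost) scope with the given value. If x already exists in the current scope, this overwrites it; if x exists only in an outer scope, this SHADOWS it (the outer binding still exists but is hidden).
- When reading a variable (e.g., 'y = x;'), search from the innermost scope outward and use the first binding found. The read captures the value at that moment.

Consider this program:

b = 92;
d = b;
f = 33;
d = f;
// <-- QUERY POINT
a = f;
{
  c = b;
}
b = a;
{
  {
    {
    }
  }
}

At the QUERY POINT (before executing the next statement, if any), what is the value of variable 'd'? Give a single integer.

Step 1: declare b=92 at depth 0
Step 2: declare d=(read b)=92 at depth 0
Step 3: declare f=33 at depth 0
Step 4: declare d=(read f)=33 at depth 0
Visible at query point: b=92 d=33 f=33

Answer: 33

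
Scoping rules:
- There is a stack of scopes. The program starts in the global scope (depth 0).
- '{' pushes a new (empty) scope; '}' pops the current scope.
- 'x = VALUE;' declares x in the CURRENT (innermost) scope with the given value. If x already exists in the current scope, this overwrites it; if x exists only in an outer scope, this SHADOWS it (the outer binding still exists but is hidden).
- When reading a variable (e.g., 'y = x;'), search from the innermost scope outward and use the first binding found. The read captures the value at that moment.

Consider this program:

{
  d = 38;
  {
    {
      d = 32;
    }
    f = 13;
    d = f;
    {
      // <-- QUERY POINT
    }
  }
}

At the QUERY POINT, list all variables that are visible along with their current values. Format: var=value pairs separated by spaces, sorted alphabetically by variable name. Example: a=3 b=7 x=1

Answer: d=13 f=13

Derivation:
Step 1: enter scope (depth=1)
Step 2: declare d=38 at depth 1
Step 3: enter scope (depth=2)
Step 4: enter scope (depth=3)
Step 5: declare d=32 at depth 3
Step 6: exit scope (depth=2)
Step 7: declare f=13 at depth 2
Step 8: declare d=(read f)=13 at depth 2
Step 9: enter scope (depth=3)
Visible at query point: d=13 f=13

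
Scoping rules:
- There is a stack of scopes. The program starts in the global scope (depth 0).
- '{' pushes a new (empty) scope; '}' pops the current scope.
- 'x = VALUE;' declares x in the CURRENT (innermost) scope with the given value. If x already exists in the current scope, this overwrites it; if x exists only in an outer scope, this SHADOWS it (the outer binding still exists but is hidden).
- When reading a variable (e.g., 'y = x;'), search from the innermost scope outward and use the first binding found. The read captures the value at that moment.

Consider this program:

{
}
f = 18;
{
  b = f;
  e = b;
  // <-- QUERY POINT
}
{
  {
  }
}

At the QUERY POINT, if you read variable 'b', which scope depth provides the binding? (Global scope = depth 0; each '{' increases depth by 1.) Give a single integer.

Step 1: enter scope (depth=1)
Step 2: exit scope (depth=0)
Step 3: declare f=18 at depth 0
Step 4: enter scope (depth=1)
Step 5: declare b=(read f)=18 at depth 1
Step 6: declare e=(read b)=18 at depth 1
Visible at query point: b=18 e=18 f=18

Answer: 1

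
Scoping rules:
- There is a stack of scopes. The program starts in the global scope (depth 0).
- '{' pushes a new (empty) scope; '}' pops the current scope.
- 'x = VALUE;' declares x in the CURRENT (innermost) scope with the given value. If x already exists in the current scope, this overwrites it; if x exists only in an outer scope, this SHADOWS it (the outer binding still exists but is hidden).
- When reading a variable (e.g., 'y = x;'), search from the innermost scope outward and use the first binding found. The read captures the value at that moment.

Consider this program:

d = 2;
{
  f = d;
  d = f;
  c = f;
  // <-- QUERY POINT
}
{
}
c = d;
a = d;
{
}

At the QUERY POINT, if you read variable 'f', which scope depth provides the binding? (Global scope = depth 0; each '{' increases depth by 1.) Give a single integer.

Answer: 1

Derivation:
Step 1: declare d=2 at depth 0
Step 2: enter scope (depth=1)
Step 3: declare f=(read d)=2 at depth 1
Step 4: declare d=(read f)=2 at depth 1
Step 5: declare c=(read f)=2 at depth 1
Visible at query point: c=2 d=2 f=2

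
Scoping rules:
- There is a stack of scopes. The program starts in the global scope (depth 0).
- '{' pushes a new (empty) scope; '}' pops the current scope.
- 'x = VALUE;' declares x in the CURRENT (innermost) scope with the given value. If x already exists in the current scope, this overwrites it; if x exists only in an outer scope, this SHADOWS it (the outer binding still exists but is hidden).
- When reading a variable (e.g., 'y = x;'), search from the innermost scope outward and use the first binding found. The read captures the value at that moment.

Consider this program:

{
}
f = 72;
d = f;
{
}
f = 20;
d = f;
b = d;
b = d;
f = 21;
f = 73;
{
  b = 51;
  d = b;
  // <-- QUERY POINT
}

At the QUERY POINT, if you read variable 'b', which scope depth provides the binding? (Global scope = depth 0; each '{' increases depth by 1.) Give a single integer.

Answer: 1

Derivation:
Step 1: enter scope (depth=1)
Step 2: exit scope (depth=0)
Step 3: declare f=72 at depth 0
Step 4: declare d=(read f)=72 at depth 0
Step 5: enter scope (depth=1)
Step 6: exit scope (depth=0)
Step 7: declare f=20 at depth 0
Step 8: declare d=(read f)=20 at depth 0
Step 9: declare b=(read d)=20 at depth 0
Step 10: declare b=(read d)=20 at depth 0
Step 11: declare f=21 at depth 0
Step 12: declare f=73 at depth 0
Step 13: enter scope (depth=1)
Step 14: declare b=51 at depth 1
Step 15: declare d=(read b)=51 at depth 1
Visible at query point: b=51 d=51 f=73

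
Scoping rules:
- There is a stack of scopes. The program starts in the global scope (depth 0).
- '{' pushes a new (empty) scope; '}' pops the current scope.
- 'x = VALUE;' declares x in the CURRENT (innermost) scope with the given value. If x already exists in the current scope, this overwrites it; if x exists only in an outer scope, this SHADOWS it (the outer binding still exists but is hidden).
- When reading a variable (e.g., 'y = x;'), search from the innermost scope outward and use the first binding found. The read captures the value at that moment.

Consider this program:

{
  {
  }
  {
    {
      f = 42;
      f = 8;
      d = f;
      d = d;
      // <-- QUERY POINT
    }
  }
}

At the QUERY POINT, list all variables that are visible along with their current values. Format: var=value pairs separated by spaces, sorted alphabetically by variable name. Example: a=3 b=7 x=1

Answer: d=8 f=8

Derivation:
Step 1: enter scope (depth=1)
Step 2: enter scope (depth=2)
Step 3: exit scope (depth=1)
Step 4: enter scope (depth=2)
Step 5: enter scope (depth=3)
Step 6: declare f=42 at depth 3
Step 7: declare f=8 at depth 3
Step 8: declare d=(read f)=8 at depth 3
Step 9: declare d=(read d)=8 at depth 3
Visible at query point: d=8 f=8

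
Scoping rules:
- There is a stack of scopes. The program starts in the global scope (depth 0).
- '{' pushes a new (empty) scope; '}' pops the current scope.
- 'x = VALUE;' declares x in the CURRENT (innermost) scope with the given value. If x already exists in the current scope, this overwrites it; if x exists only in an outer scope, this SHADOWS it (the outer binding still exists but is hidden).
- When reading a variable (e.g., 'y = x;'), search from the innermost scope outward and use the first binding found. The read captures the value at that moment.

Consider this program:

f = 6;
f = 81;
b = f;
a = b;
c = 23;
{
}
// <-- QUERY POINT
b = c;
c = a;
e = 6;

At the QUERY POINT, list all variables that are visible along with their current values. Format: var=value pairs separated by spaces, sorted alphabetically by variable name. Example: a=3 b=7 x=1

Answer: a=81 b=81 c=23 f=81

Derivation:
Step 1: declare f=6 at depth 0
Step 2: declare f=81 at depth 0
Step 3: declare b=(read f)=81 at depth 0
Step 4: declare a=(read b)=81 at depth 0
Step 5: declare c=23 at depth 0
Step 6: enter scope (depth=1)
Step 7: exit scope (depth=0)
Visible at query point: a=81 b=81 c=23 f=81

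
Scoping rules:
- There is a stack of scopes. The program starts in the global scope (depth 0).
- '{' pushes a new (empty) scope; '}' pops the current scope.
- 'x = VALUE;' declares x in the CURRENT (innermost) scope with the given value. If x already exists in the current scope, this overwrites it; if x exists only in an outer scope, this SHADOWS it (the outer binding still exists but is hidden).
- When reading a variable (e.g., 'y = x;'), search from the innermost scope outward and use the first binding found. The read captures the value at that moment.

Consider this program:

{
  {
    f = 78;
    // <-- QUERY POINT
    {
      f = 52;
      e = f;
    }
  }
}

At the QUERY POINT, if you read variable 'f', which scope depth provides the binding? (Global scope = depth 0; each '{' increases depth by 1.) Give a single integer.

Answer: 2

Derivation:
Step 1: enter scope (depth=1)
Step 2: enter scope (depth=2)
Step 3: declare f=78 at depth 2
Visible at query point: f=78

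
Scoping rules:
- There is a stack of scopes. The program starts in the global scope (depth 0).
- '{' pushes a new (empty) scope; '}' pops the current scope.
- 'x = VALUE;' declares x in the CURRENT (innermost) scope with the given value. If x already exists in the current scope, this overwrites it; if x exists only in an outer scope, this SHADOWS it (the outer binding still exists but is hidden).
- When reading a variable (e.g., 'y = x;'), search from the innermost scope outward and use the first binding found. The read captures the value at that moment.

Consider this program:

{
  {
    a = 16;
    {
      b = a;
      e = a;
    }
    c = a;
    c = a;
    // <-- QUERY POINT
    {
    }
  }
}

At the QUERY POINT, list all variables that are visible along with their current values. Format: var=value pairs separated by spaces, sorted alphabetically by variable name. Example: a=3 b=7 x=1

Answer: a=16 c=16

Derivation:
Step 1: enter scope (depth=1)
Step 2: enter scope (depth=2)
Step 3: declare a=16 at depth 2
Step 4: enter scope (depth=3)
Step 5: declare b=(read a)=16 at depth 3
Step 6: declare e=(read a)=16 at depth 3
Step 7: exit scope (depth=2)
Step 8: declare c=(read a)=16 at depth 2
Step 9: declare c=(read a)=16 at depth 2
Visible at query point: a=16 c=16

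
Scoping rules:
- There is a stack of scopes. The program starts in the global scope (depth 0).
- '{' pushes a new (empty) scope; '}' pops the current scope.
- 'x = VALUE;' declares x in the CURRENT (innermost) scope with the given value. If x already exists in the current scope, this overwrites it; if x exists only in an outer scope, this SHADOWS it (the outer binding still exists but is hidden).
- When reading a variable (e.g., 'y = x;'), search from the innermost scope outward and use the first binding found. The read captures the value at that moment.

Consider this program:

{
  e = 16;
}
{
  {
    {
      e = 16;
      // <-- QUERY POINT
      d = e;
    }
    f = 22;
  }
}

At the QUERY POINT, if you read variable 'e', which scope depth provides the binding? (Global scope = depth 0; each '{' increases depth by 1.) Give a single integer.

Answer: 3

Derivation:
Step 1: enter scope (depth=1)
Step 2: declare e=16 at depth 1
Step 3: exit scope (depth=0)
Step 4: enter scope (depth=1)
Step 5: enter scope (depth=2)
Step 6: enter scope (depth=3)
Step 7: declare e=16 at depth 3
Visible at query point: e=16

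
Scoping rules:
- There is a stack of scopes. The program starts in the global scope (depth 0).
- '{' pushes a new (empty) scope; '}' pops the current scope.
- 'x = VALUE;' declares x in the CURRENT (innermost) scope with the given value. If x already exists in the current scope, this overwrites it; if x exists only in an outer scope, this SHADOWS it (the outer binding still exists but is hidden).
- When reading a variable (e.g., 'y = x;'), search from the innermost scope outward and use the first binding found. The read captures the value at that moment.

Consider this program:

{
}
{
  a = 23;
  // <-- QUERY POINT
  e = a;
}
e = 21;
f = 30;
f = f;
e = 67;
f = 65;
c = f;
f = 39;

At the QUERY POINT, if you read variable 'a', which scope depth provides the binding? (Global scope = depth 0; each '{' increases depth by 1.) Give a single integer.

Answer: 1

Derivation:
Step 1: enter scope (depth=1)
Step 2: exit scope (depth=0)
Step 3: enter scope (depth=1)
Step 4: declare a=23 at depth 1
Visible at query point: a=23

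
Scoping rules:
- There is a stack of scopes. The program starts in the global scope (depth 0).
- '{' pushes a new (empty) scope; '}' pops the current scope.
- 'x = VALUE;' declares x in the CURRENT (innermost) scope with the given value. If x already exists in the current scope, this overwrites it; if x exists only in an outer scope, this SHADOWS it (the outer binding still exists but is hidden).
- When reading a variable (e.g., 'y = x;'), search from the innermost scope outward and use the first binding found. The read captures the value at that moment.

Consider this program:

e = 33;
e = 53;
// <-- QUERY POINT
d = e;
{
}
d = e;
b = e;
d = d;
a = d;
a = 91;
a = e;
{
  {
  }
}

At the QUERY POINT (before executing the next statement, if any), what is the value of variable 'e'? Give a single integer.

Step 1: declare e=33 at depth 0
Step 2: declare e=53 at depth 0
Visible at query point: e=53

Answer: 53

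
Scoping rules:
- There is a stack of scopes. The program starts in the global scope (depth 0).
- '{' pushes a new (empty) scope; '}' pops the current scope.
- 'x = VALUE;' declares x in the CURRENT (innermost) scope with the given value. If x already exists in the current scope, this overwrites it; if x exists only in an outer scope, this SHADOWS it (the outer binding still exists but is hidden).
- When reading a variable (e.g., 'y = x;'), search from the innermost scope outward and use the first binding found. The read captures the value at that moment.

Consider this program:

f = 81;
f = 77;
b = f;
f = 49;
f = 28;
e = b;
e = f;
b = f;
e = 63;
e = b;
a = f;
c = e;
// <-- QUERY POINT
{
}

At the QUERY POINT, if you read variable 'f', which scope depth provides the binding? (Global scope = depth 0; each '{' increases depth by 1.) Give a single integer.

Answer: 0

Derivation:
Step 1: declare f=81 at depth 0
Step 2: declare f=77 at depth 0
Step 3: declare b=(read f)=77 at depth 0
Step 4: declare f=49 at depth 0
Step 5: declare f=28 at depth 0
Step 6: declare e=(read b)=77 at depth 0
Step 7: declare e=(read f)=28 at depth 0
Step 8: declare b=(read f)=28 at depth 0
Step 9: declare e=63 at depth 0
Step 10: declare e=(read b)=28 at depth 0
Step 11: declare a=(read f)=28 at depth 0
Step 12: declare c=(read e)=28 at depth 0
Visible at query point: a=28 b=28 c=28 e=28 f=28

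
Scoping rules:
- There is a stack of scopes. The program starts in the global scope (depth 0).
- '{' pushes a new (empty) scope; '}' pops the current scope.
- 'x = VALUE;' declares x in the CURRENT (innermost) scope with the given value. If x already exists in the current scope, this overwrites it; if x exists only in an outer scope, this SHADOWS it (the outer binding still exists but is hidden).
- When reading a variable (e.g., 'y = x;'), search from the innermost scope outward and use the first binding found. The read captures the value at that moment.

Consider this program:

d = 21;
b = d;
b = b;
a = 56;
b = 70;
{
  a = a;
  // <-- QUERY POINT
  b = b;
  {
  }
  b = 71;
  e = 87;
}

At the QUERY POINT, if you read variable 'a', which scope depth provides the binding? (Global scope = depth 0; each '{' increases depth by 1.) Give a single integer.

Answer: 1

Derivation:
Step 1: declare d=21 at depth 0
Step 2: declare b=(read d)=21 at depth 0
Step 3: declare b=(read b)=21 at depth 0
Step 4: declare a=56 at depth 0
Step 5: declare b=70 at depth 0
Step 6: enter scope (depth=1)
Step 7: declare a=(read a)=56 at depth 1
Visible at query point: a=56 b=70 d=21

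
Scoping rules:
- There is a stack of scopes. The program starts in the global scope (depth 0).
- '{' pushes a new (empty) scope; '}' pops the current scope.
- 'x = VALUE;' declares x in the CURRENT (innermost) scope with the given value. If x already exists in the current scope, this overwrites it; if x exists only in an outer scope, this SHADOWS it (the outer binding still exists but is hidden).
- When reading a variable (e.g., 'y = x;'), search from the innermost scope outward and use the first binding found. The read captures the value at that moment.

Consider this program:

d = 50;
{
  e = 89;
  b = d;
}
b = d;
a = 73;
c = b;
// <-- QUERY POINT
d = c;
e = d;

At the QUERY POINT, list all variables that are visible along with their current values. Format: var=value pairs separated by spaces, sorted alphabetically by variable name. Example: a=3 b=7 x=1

Step 1: declare d=50 at depth 0
Step 2: enter scope (depth=1)
Step 3: declare e=89 at depth 1
Step 4: declare b=(read d)=50 at depth 1
Step 5: exit scope (depth=0)
Step 6: declare b=(read d)=50 at depth 0
Step 7: declare a=73 at depth 0
Step 8: declare c=(read b)=50 at depth 0
Visible at query point: a=73 b=50 c=50 d=50

Answer: a=73 b=50 c=50 d=50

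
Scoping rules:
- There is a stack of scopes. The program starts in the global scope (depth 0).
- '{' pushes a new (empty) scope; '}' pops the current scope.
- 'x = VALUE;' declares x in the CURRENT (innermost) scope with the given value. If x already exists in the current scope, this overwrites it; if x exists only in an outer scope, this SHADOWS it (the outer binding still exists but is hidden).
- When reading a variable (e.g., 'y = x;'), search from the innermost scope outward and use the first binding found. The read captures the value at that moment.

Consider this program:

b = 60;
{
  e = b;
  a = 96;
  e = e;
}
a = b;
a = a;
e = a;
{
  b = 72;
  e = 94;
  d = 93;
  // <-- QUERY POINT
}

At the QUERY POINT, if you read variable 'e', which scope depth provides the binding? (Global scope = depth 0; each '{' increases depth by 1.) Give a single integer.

Step 1: declare b=60 at depth 0
Step 2: enter scope (depth=1)
Step 3: declare e=(read b)=60 at depth 1
Step 4: declare a=96 at depth 1
Step 5: declare e=(read e)=60 at depth 1
Step 6: exit scope (depth=0)
Step 7: declare a=(read b)=60 at depth 0
Step 8: declare a=(read a)=60 at depth 0
Step 9: declare e=(read a)=60 at depth 0
Step 10: enter scope (depth=1)
Step 11: declare b=72 at depth 1
Step 12: declare e=94 at depth 1
Step 13: declare d=93 at depth 1
Visible at query point: a=60 b=72 d=93 e=94

Answer: 1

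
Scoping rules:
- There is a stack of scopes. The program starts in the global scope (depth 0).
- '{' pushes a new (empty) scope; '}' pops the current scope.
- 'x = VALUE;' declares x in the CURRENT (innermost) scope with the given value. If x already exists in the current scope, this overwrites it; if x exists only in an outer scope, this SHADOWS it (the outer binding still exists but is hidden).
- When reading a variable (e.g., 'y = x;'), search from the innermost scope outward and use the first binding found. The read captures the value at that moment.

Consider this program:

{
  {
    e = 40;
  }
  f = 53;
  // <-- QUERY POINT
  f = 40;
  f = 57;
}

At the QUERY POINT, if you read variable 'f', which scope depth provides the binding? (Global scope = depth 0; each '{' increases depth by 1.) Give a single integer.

Step 1: enter scope (depth=1)
Step 2: enter scope (depth=2)
Step 3: declare e=40 at depth 2
Step 4: exit scope (depth=1)
Step 5: declare f=53 at depth 1
Visible at query point: f=53

Answer: 1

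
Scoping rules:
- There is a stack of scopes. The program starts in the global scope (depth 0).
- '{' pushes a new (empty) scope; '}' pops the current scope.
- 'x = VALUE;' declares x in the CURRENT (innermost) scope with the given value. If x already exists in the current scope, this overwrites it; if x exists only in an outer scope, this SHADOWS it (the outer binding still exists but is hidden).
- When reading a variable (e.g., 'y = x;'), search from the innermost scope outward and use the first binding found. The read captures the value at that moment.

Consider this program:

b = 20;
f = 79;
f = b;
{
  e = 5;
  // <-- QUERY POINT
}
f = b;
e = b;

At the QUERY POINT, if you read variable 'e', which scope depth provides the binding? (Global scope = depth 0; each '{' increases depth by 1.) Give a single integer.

Answer: 1

Derivation:
Step 1: declare b=20 at depth 0
Step 2: declare f=79 at depth 0
Step 3: declare f=(read b)=20 at depth 0
Step 4: enter scope (depth=1)
Step 5: declare e=5 at depth 1
Visible at query point: b=20 e=5 f=20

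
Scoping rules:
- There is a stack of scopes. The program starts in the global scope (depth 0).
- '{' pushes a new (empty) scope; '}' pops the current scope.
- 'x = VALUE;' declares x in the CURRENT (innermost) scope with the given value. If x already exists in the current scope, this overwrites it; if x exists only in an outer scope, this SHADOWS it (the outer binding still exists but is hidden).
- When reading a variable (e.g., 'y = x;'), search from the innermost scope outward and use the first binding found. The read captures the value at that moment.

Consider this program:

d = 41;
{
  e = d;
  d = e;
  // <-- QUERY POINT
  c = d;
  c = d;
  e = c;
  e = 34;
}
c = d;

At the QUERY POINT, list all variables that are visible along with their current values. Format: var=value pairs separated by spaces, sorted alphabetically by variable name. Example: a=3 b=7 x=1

Answer: d=41 e=41

Derivation:
Step 1: declare d=41 at depth 0
Step 2: enter scope (depth=1)
Step 3: declare e=(read d)=41 at depth 1
Step 4: declare d=(read e)=41 at depth 1
Visible at query point: d=41 e=41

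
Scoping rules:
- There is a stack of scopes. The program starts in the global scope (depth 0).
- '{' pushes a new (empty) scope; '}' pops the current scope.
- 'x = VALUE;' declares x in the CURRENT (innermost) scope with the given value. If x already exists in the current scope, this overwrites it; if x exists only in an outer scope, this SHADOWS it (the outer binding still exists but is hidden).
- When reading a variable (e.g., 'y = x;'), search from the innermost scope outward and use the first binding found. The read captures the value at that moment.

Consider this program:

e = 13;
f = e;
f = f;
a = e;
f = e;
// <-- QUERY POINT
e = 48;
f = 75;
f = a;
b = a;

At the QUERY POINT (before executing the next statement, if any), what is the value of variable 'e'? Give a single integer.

Answer: 13

Derivation:
Step 1: declare e=13 at depth 0
Step 2: declare f=(read e)=13 at depth 0
Step 3: declare f=(read f)=13 at depth 0
Step 4: declare a=(read e)=13 at depth 0
Step 5: declare f=(read e)=13 at depth 0
Visible at query point: a=13 e=13 f=13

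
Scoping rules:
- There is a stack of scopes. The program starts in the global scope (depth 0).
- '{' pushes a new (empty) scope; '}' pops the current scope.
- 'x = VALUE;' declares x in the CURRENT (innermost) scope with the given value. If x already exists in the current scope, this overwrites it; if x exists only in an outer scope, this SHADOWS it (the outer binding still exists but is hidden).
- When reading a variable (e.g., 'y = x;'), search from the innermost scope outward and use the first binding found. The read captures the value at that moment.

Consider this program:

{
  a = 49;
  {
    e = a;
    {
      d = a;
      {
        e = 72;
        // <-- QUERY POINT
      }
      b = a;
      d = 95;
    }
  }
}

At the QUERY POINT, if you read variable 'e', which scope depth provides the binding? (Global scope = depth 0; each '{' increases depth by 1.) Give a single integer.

Step 1: enter scope (depth=1)
Step 2: declare a=49 at depth 1
Step 3: enter scope (depth=2)
Step 4: declare e=(read a)=49 at depth 2
Step 5: enter scope (depth=3)
Step 6: declare d=(read a)=49 at depth 3
Step 7: enter scope (depth=4)
Step 8: declare e=72 at depth 4
Visible at query point: a=49 d=49 e=72

Answer: 4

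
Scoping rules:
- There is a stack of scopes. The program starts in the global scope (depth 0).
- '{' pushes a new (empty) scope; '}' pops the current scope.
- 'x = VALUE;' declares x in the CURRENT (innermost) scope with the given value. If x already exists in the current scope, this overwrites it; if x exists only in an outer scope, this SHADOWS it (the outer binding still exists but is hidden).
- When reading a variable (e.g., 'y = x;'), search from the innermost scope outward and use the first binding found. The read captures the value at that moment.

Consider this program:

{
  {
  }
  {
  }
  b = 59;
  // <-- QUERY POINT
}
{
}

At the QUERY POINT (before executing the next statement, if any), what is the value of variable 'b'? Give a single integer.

Answer: 59

Derivation:
Step 1: enter scope (depth=1)
Step 2: enter scope (depth=2)
Step 3: exit scope (depth=1)
Step 4: enter scope (depth=2)
Step 5: exit scope (depth=1)
Step 6: declare b=59 at depth 1
Visible at query point: b=59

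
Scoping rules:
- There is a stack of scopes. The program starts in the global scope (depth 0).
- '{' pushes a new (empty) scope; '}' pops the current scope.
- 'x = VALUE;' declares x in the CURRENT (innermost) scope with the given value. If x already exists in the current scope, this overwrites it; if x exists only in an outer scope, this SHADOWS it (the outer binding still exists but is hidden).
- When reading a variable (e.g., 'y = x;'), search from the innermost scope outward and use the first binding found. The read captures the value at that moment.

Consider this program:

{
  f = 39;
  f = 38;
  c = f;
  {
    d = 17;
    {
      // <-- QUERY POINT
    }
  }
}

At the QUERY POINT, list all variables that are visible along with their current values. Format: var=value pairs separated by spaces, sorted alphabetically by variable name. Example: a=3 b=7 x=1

Step 1: enter scope (depth=1)
Step 2: declare f=39 at depth 1
Step 3: declare f=38 at depth 1
Step 4: declare c=(read f)=38 at depth 1
Step 5: enter scope (depth=2)
Step 6: declare d=17 at depth 2
Step 7: enter scope (depth=3)
Visible at query point: c=38 d=17 f=38

Answer: c=38 d=17 f=38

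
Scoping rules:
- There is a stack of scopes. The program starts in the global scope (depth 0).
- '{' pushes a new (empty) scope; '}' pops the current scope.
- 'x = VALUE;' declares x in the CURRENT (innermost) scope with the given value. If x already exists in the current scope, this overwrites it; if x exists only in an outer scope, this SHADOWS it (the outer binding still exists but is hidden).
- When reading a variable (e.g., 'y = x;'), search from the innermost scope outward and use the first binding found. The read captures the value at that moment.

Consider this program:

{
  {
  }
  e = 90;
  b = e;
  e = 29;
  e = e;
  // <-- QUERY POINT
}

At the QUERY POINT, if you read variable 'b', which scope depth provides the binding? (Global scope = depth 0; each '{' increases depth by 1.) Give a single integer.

Step 1: enter scope (depth=1)
Step 2: enter scope (depth=2)
Step 3: exit scope (depth=1)
Step 4: declare e=90 at depth 1
Step 5: declare b=(read e)=90 at depth 1
Step 6: declare e=29 at depth 1
Step 7: declare e=(read e)=29 at depth 1
Visible at query point: b=90 e=29

Answer: 1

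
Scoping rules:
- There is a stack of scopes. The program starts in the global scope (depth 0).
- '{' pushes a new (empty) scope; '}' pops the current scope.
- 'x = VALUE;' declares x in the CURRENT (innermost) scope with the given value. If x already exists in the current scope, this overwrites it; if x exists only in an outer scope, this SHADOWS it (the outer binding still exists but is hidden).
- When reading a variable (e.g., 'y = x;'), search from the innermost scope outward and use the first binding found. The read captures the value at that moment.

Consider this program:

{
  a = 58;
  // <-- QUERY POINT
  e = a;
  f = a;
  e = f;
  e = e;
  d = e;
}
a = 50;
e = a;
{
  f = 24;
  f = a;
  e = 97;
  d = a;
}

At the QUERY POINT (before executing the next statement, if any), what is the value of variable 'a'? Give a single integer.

Answer: 58

Derivation:
Step 1: enter scope (depth=1)
Step 2: declare a=58 at depth 1
Visible at query point: a=58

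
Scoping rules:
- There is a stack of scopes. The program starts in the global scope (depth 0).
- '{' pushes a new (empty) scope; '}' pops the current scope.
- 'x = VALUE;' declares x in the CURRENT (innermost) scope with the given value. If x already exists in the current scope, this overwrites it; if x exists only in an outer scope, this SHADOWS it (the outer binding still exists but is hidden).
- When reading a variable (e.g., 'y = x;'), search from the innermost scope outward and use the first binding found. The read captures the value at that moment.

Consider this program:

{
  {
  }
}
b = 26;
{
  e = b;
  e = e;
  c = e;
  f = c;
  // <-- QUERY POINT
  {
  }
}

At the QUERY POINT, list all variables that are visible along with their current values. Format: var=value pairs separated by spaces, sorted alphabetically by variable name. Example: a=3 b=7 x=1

Answer: b=26 c=26 e=26 f=26

Derivation:
Step 1: enter scope (depth=1)
Step 2: enter scope (depth=2)
Step 3: exit scope (depth=1)
Step 4: exit scope (depth=0)
Step 5: declare b=26 at depth 0
Step 6: enter scope (depth=1)
Step 7: declare e=(read b)=26 at depth 1
Step 8: declare e=(read e)=26 at depth 1
Step 9: declare c=(read e)=26 at depth 1
Step 10: declare f=(read c)=26 at depth 1
Visible at query point: b=26 c=26 e=26 f=26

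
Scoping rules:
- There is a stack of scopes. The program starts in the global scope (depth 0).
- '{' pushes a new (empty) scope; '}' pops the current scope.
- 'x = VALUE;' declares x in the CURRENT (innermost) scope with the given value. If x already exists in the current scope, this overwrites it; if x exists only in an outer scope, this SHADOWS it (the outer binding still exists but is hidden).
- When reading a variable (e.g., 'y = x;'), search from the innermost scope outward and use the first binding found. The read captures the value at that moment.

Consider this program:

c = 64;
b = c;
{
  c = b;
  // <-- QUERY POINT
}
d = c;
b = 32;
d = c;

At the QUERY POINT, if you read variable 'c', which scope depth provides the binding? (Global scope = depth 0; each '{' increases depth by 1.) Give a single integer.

Step 1: declare c=64 at depth 0
Step 2: declare b=(read c)=64 at depth 0
Step 3: enter scope (depth=1)
Step 4: declare c=(read b)=64 at depth 1
Visible at query point: b=64 c=64

Answer: 1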